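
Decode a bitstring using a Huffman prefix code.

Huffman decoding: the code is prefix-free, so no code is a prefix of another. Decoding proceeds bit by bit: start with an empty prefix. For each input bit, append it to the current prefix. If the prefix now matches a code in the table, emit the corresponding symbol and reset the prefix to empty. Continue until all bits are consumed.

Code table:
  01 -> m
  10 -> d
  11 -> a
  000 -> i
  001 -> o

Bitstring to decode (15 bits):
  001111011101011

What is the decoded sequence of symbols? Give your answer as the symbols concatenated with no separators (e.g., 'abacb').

Answer: oadadda

Derivation:
Bit 0: prefix='0' (no match yet)
Bit 1: prefix='00' (no match yet)
Bit 2: prefix='001' -> emit 'o', reset
Bit 3: prefix='1' (no match yet)
Bit 4: prefix='11' -> emit 'a', reset
Bit 5: prefix='1' (no match yet)
Bit 6: prefix='10' -> emit 'd', reset
Bit 7: prefix='1' (no match yet)
Bit 8: prefix='11' -> emit 'a', reset
Bit 9: prefix='1' (no match yet)
Bit 10: prefix='10' -> emit 'd', reset
Bit 11: prefix='1' (no match yet)
Bit 12: prefix='10' -> emit 'd', reset
Bit 13: prefix='1' (no match yet)
Bit 14: prefix='11' -> emit 'a', reset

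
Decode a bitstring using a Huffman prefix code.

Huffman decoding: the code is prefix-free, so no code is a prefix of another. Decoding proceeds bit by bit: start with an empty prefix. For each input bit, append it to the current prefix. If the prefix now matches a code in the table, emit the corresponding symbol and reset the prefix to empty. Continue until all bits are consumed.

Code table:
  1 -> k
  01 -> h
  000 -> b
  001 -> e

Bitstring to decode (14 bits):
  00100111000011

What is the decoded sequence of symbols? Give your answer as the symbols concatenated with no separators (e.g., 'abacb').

Bit 0: prefix='0' (no match yet)
Bit 1: prefix='00' (no match yet)
Bit 2: prefix='001' -> emit 'e', reset
Bit 3: prefix='0' (no match yet)
Bit 4: prefix='00' (no match yet)
Bit 5: prefix='001' -> emit 'e', reset
Bit 6: prefix='1' -> emit 'k', reset
Bit 7: prefix='1' -> emit 'k', reset
Bit 8: prefix='0' (no match yet)
Bit 9: prefix='00' (no match yet)
Bit 10: prefix='000' -> emit 'b', reset
Bit 11: prefix='0' (no match yet)
Bit 12: prefix='01' -> emit 'h', reset
Bit 13: prefix='1' -> emit 'k', reset

Answer: eekkbhk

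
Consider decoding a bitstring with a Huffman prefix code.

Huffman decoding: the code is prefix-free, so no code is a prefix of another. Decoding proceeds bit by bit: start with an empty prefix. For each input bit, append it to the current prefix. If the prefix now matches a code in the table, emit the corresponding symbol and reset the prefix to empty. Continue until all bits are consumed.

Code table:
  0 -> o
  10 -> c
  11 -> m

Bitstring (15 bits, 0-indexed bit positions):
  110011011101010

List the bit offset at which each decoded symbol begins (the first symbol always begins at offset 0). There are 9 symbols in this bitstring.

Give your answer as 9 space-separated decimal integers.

Bit 0: prefix='1' (no match yet)
Bit 1: prefix='11' -> emit 'm', reset
Bit 2: prefix='0' -> emit 'o', reset
Bit 3: prefix='0' -> emit 'o', reset
Bit 4: prefix='1' (no match yet)
Bit 5: prefix='11' -> emit 'm', reset
Bit 6: prefix='0' -> emit 'o', reset
Bit 7: prefix='1' (no match yet)
Bit 8: prefix='11' -> emit 'm', reset
Bit 9: prefix='1' (no match yet)
Bit 10: prefix='10' -> emit 'c', reset
Bit 11: prefix='1' (no match yet)
Bit 12: prefix='10' -> emit 'c', reset
Bit 13: prefix='1' (no match yet)
Bit 14: prefix='10' -> emit 'c', reset

Answer: 0 2 3 4 6 7 9 11 13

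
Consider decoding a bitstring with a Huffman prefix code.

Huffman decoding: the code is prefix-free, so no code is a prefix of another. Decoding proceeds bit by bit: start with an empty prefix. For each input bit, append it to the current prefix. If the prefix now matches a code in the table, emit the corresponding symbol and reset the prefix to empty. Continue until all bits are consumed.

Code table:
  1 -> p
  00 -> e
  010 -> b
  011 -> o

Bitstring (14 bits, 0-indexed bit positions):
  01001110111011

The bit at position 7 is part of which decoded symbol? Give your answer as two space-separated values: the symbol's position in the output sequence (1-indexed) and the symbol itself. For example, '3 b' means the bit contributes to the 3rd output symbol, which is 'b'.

Answer: 4 o

Derivation:
Bit 0: prefix='0' (no match yet)
Bit 1: prefix='01' (no match yet)
Bit 2: prefix='010' -> emit 'b', reset
Bit 3: prefix='0' (no match yet)
Bit 4: prefix='01' (no match yet)
Bit 5: prefix='011' -> emit 'o', reset
Bit 6: prefix='1' -> emit 'p', reset
Bit 7: prefix='0' (no match yet)
Bit 8: prefix='01' (no match yet)
Bit 9: prefix='011' -> emit 'o', reset
Bit 10: prefix='1' -> emit 'p', reset
Bit 11: prefix='0' (no match yet)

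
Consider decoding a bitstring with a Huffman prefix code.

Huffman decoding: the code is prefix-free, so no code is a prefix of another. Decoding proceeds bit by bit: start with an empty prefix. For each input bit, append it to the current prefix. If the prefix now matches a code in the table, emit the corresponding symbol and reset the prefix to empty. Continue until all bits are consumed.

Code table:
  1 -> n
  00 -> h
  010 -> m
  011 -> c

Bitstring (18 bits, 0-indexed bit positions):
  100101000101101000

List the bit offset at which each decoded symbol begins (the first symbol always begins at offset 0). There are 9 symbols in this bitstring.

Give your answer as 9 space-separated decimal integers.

Bit 0: prefix='1' -> emit 'n', reset
Bit 1: prefix='0' (no match yet)
Bit 2: prefix='00' -> emit 'h', reset
Bit 3: prefix='1' -> emit 'n', reset
Bit 4: prefix='0' (no match yet)
Bit 5: prefix='01' (no match yet)
Bit 6: prefix='010' -> emit 'm', reset
Bit 7: prefix='0' (no match yet)
Bit 8: prefix='00' -> emit 'h', reset
Bit 9: prefix='1' -> emit 'n', reset
Bit 10: prefix='0' (no match yet)
Bit 11: prefix='01' (no match yet)
Bit 12: prefix='011' -> emit 'c', reset
Bit 13: prefix='0' (no match yet)
Bit 14: prefix='01' (no match yet)
Bit 15: prefix='010' -> emit 'm', reset
Bit 16: prefix='0' (no match yet)
Bit 17: prefix='00' -> emit 'h', reset

Answer: 0 1 3 4 7 9 10 13 16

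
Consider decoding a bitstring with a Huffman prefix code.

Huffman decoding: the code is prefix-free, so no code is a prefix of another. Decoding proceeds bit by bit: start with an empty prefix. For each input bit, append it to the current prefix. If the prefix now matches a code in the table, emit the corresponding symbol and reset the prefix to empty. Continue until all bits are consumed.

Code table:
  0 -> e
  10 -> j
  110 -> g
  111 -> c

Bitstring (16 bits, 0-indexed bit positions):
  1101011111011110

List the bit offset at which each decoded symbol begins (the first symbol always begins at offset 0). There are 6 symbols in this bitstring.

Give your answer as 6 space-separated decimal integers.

Answer: 0 3 5 8 11 14

Derivation:
Bit 0: prefix='1' (no match yet)
Bit 1: prefix='11' (no match yet)
Bit 2: prefix='110' -> emit 'g', reset
Bit 3: prefix='1' (no match yet)
Bit 4: prefix='10' -> emit 'j', reset
Bit 5: prefix='1' (no match yet)
Bit 6: prefix='11' (no match yet)
Bit 7: prefix='111' -> emit 'c', reset
Bit 8: prefix='1' (no match yet)
Bit 9: prefix='11' (no match yet)
Bit 10: prefix='110' -> emit 'g', reset
Bit 11: prefix='1' (no match yet)
Bit 12: prefix='11' (no match yet)
Bit 13: prefix='111' -> emit 'c', reset
Bit 14: prefix='1' (no match yet)
Bit 15: prefix='10' -> emit 'j', reset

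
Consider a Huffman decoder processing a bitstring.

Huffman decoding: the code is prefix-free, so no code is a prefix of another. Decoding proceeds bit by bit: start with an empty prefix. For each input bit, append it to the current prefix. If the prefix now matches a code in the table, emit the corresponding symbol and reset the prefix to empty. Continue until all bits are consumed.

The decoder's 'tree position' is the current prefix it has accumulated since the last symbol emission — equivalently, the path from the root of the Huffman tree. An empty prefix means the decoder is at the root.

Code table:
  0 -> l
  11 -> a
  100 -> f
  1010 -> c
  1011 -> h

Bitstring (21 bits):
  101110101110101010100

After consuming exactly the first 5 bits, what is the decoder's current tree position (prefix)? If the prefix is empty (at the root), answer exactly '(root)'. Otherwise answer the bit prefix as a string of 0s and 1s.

Answer: 1

Derivation:
Bit 0: prefix='1' (no match yet)
Bit 1: prefix='10' (no match yet)
Bit 2: prefix='101' (no match yet)
Bit 3: prefix='1011' -> emit 'h', reset
Bit 4: prefix='1' (no match yet)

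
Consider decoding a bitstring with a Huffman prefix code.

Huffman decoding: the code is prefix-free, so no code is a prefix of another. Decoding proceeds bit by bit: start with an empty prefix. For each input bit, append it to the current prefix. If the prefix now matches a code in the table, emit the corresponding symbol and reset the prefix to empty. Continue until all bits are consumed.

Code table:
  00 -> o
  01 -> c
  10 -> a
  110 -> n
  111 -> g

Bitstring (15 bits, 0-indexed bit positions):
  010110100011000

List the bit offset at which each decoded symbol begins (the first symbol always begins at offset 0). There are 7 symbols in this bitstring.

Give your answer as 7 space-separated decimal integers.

Answer: 0 2 4 6 8 10 13

Derivation:
Bit 0: prefix='0' (no match yet)
Bit 1: prefix='01' -> emit 'c', reset
Bit 2: prefix='0' (no match yet)
Bit 3: prefix='01' -> emit 'c', reset
Bit 4: prefix='1' (no match yet)
Bit 5: prefix='10' -> emit 'a', reset
Bit 6: prefix='1' (no match yet)
Bit 7: prefix='10' -> emit 'a', reset
Bit 8: prefix='0' (no match yet)
Bit 9: prefix='00' -> emit 'o', reset
Bit 10: prefix='1' (no match yet)
Bit 11: prefix='11' (no match yet)
Bit 12: prefix='110' -> emit 'n', reset
Bit 13: prefix='0' (no match yet)
Bit 14: prefix='00' -> emit 'o', reset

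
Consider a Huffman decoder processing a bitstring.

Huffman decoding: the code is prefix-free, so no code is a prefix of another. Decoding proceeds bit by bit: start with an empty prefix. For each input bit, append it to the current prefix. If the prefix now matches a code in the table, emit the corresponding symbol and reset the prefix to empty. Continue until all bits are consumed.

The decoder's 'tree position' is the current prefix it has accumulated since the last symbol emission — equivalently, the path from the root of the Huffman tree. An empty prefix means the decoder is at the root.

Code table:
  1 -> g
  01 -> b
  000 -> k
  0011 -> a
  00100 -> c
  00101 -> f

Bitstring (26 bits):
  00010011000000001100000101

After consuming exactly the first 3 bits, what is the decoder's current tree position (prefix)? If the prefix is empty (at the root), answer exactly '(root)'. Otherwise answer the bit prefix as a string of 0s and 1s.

Answer: (root)

Derivation:
Bit 0: prefix='0' (no match yet)
Bit 1: prefix='00' (no match yet)
Bit 2: prefix='000' -> emit 'k', reset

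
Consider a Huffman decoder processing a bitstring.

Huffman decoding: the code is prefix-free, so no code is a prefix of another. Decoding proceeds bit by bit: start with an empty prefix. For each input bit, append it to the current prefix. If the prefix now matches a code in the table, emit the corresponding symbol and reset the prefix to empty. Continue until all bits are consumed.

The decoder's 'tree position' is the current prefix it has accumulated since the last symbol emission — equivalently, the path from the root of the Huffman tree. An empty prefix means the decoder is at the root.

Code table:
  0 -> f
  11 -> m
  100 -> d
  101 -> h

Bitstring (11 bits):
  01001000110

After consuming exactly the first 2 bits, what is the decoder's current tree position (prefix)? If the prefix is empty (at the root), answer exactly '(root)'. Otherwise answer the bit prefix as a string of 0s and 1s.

Answer: 1

Derivation:
Bit 0: prefix='0' -> emit 'f', reset
Bit 1: prefix='1' (no match yet)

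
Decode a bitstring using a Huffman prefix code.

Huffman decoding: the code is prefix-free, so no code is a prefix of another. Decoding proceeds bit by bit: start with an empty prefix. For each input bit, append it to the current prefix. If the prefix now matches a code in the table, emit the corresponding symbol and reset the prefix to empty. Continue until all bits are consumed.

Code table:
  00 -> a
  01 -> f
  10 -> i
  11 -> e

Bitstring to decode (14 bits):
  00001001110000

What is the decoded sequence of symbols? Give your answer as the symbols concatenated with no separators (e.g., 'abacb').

Bit 0: prefix='0' (no match yet)
Bit 1: prefix='00' -> emit 'a', reset
Bit 2: prefix='0' (no match yet)
Bit 3: prefix='00' -> emit 'a', reset
Bit 4: prefix='1' (no match yet)
Bit 5: prefix='10' -> emit 'i', reset
Bit 6: prefix='0' (no match yet)
Bit 7: prefix='01' -> emit 'f', reset
Bit 8: prefix='1' (no match yet)
Bit 9: prefix='11' -> emit 'e', reset
Bit 10: prefix='0' (no match yet)
Bit 11: prefix='00' -> emit 'a', reset
Bit 12: prefix='0' (no match yet)
Bit 13: prefix='00' -> emit 'a', reset

Answer: aaifeaa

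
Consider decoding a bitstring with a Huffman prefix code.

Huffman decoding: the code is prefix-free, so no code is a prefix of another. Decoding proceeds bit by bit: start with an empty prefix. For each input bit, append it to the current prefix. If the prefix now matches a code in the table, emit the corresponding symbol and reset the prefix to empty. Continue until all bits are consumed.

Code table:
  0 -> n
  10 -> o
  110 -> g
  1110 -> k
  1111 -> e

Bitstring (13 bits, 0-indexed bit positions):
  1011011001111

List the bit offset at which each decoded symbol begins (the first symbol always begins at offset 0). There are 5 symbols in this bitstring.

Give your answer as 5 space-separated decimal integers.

Bit 0: prefix='1' (no match yet)
Bit 1: prefix='10' -> emit 'o', reset
Bit 2: prefix='1' (no match yet)
Bit 3: prefix='11' (no match yet)
Bit 4: prefix='110' -> emit 'g', reset
Bit 5: prefix='1' (no match yet)
Bit 6: prefix='11' (no match yet)
Bit 7: prefix='110' -> emit 'g', reset
Bit 8: prefix='0' -> emit 'n', reset
Bit 9: prefix='1' (no match yet)
Bit 10: prefix='11' (no match yet)
Bit 11: prefix='111' (no match yet)
Bit 12: prefix='1111' -> emit 'e', reset

Answer: 0 2 5 8 9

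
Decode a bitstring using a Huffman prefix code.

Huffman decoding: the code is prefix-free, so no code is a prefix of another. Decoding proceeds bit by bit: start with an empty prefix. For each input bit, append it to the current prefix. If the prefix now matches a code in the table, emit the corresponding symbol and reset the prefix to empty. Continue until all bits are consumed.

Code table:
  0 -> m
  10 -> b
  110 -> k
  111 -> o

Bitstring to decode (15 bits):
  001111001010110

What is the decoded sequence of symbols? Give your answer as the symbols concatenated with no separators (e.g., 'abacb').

Bit 0: prefix='0' -> emit 'm', reset
Bit 1: prefix='0' -> emit 'm', reset
Bit 2: prefix='1' (no match yet)
Bit 3: prefix='11' (no match yet)
Bit 4: prefix='111' -> emit 'o', reset
Bit 5: prefix='1' (no match yet)
Bit 6: prefix='10' -> emit 'b', reset
Bit 7: prefix='0' -> emit 'm', reset
Bit 8: prefix='1' (no match yet)
Bit 9: prefix='10' -> emit 'b', reset
Bit 10: prefix='1' (no match yet)
Bit 11: prefix='10' -> emit 'b', reset
Bit 12: prefix='1' (no match yet)
Bit 13: prefix='11' (no match yet)
Bit 14: prefix='110' -> emit 'k', reset

Answer: mmobmbbk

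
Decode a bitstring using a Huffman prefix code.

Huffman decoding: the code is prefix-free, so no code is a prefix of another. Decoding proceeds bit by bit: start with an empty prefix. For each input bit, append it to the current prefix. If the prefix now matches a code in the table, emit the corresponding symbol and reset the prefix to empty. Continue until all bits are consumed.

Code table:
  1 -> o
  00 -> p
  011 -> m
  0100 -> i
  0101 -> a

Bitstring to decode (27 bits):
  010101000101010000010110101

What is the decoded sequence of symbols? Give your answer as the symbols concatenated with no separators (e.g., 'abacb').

Bit 0: prefix='0' (no match yet)
Bit 1: prefix='01' (no match yet)
Bit 2: prefix='010' (no match yet)
Bit 3: prefix='0101' -> emit 'a', reset
Bit 4: prefix='0' (no match yet)
Bit 5: prefix='01' (no match yet)
Bit 6: prefix='010' (no match yet)
Bit 7: prefix='0100' -> emit 'i', reset
Bit 8: prefix='0' (no match yet)
Bit 9: prefix='01' (no match yet)
Bit 10: prefix='010' (no match yet)
Bit 11: prefix='0101' -> emit 'a', reset
Bit 12: prefix='0' (no match yet)
Bit 13: prefix='01' (no match yet)
Bit 14: prefix='010' (no match yet)
Bit 15: prefix='0100' -> emit 'i', reset
Bit 16: prefix='0' (no match yet)
Bit 17: prefix='00' -> emit 'p', reset
Bit 18: prefix='0' (no match yet)
Bit 19: prefix='01' (no match yet)
Bit 20: prefix='010' (no match yet)
Bit 21: prefix='0101' -> emit 'a', reset
Bit 22: prefix='1' -> emit 'o', reset
Bit 23: prefix='0' (no match yet)
Bit 24: prefix='01' (no match yet)
Bit 25: prefix='010' (no match yet)
Bit 26: prefix='0101' -> emit 'a', reset

Answer: aiaipaoa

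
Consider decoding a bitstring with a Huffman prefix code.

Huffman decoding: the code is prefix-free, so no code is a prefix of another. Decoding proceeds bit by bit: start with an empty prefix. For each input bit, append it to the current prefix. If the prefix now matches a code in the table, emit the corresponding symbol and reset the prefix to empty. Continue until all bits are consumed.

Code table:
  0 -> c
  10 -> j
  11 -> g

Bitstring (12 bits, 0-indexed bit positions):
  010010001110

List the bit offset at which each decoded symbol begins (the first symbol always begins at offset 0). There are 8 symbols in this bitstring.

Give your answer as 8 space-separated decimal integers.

Answer: 0 1 3 4 6 7 8 10

Derivation:
Bit 0: prefix='0' -> emit 'c', reset
Bit 1: prefix='1' (no match yet)
Bit 2: prefix='10' -> emit 'j', reset
Bit 3: prefix='0' -> emit 'c', reset
Bit 4: prefix='1' (no match yet)
Bit 5: prefix='10' -> emit 'j', reset
Bit 6: prefix='0' -> emit 'c', reset
Bit 7: prefix='0' -> emit 'c', reset
Bit 8: prefix='1' (no match yet)
Bit 9: prefix='11' -> emit 'g', reset
Bit 10: prefix='1' (no match yet)
Bit 11: prefix='10' -> emit 'j', reset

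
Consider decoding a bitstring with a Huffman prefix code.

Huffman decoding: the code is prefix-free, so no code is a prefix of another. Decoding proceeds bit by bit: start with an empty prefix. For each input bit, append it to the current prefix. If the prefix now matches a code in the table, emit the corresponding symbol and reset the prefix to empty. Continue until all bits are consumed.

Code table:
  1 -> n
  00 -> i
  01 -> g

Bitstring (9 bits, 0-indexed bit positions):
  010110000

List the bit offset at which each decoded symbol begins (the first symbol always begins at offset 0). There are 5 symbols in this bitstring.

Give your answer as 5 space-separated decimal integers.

Bit 0: prefix='0' (no match yet)
Bit 1: prefix='01' -> emit 'g', reset
Bit 2: prefix='0' (no match yet)
Bit 3: prefix='01' -> emit 'g', reset
Bit 4: prefix='1' -> emit 'n', reset
Bit 5: prefix='0' (no match yet)
Bit 6: prefix='00' -> emit 'i', reset
Bit 7: prefix='0' (no match yet)
Bit 8: prefix='00' -> emit 'i', reset

Answer: 0 2 4 5 7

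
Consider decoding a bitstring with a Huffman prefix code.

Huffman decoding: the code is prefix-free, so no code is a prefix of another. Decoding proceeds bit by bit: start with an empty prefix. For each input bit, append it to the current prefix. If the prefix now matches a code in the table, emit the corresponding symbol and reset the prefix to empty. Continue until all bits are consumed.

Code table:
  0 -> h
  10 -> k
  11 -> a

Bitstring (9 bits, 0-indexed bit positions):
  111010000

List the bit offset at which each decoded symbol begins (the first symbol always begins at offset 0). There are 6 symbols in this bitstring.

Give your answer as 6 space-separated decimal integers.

Bit 0: prefix='1' (no match yet)
Bit 1: prefix='11' -> emit 'a', reset
Bit 2: prefix='1' (no match yet)
Bit 3: prefix='10' -> emit 'k', reset
Bit 4: prefix='1' (no match yet)
Bit 5: prefix='10' -> emit 'k', reset
Bit 6: prefix='0' -> emit 'h', reset
Bit 7: prefix='0' -> emit 'h', reset
Bit 8: prefix='0' -> emit 'h', reset

Answer: 0 2 4 6 7 8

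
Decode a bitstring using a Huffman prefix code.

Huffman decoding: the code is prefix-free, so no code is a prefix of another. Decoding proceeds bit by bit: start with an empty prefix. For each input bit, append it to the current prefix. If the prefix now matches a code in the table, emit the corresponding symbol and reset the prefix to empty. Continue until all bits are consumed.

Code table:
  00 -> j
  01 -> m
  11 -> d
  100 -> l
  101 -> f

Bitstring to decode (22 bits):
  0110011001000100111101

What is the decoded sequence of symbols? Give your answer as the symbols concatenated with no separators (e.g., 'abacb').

Bit 0: prefix='0' (no match yet)
Bit 1: prefix='01' -> emit 'm', reset
Bit 2: prefix='1' (no match yet)
Bit 3: prefix='10' (no match yet)
Bit 4: prefix='100' -> emit 'l', reset
Bit 5: prefix='1' (no match yet)
Bit 6: prefix='11' -> emit 'd', reset
Bit 7: prefix='0' (no match yet)
Bit 8: prefix='00' -> emit 'j', reset
Bit 9: prefix='1' (no match yet)
Bit 10: prefix='10' (no match yet)
Bit 11: prefix='100' -> emit 'l', reset
Bit 12: prefix='0' (no match yet)
Bit 13: prefix='01' -> emit 'm', reset
Bit 14: prefix='0' (no match yet)
Bit 15: prefix='00' -> emit 'j', reset
Bit 16: prefix='1' (no match yet)
Bit 17: prefix='11' -> emit 'd', reset
Bit 18: prefix='1' (no match yet)
Bit 19: prefix='11' -> emit 'd', reset
Bit 20: prefix='0' (no match yet)
Bit 21: prefix='01' -> emit 'm', reset

Answer: mldjlmjddm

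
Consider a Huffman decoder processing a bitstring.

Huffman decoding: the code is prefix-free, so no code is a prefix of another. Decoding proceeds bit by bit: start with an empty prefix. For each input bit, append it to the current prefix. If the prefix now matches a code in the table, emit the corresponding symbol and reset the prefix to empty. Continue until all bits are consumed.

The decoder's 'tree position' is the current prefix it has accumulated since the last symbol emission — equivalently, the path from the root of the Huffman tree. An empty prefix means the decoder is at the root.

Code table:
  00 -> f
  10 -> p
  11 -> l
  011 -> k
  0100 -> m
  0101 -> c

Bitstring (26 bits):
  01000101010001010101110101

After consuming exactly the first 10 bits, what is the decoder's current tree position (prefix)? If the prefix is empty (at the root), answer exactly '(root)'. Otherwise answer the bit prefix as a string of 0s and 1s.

Bit 0: prefix='0' (no match yet)
Bit 1: prefix='01' (no match yet)
Bit 2: prefix='010' (no match yet)
Bit 3: prefix='0100' -> emit 'm', reset
Bit 4: prefix='0' (no match yet)
Bit 5: prefix='01' (no match yet)
Bit 6: prefix='010' (no match yet)
Bit 7: prefix='0101' -> emit 'c', reset
Bit 8: prefix='0' (no match yet)
Bit 9: prefix='01' (no match yet)

Answer: 01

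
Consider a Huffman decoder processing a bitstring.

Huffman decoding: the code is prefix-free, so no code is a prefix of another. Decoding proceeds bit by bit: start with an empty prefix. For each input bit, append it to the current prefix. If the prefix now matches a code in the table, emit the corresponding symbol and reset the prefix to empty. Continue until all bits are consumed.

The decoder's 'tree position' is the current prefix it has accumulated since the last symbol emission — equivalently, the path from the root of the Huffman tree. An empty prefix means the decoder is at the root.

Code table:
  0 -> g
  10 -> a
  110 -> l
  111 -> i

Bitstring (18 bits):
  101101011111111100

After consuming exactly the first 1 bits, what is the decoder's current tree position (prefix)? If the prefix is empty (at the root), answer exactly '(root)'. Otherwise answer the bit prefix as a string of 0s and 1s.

Answer: 1

Derivation:
Bit 0: prefix='1' (no match yet)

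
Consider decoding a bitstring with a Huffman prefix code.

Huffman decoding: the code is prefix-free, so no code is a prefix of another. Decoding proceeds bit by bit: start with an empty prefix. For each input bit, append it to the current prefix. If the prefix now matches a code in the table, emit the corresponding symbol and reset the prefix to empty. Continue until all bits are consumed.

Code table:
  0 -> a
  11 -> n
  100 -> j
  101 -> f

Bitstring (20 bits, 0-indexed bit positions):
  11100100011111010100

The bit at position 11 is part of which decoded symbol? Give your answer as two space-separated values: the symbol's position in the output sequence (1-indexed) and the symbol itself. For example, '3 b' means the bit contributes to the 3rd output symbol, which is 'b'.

Answer: 6 n

Derivation:
Bit 0: prefix='1' (no match yet)
Bit 1: prefix='11' -> emit 'n', reset
Bit 2: prefix='1' (no match yet)
Bit 3: prefix='10' (no match yet)
Bit 4: prefix='100' -> emit 'j', reset
Bit 5: prefix='1' (no match yet)
Bit 6: prefix='10' (no match yet)
Bit 7: prefix='100' -> emit 'j', reset
Bit 8: prefix='0' -> emit 'a', reset
Bit 9: prefix='1' (no match yet)
Bit 10: prefix='11' -> emit 'n', reset
Bit 11: prefix='1' (no match yet)
Bit 12: prefix='11' -> emit 'n', reset
Bit 13: prefix='1' (no match yet)
Bit 14: prefix='10' (no match yet)
Bit 15: prefix='101' -> emit 'f', reset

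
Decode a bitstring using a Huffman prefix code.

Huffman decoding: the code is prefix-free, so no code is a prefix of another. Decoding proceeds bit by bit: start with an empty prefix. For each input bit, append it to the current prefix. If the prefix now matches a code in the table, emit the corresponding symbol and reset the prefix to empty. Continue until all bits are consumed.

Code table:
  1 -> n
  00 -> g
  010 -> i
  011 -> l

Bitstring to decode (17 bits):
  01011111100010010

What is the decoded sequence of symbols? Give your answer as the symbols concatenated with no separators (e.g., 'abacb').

Answer: innnnnngii

Derivation:
Bit 0: prefix='0' (no match yet)
Bit 1: prefix='01' (no match yet)
Bit 2: prefix='010' -> emit 'i', reset
Bit 3: prefix='1' -> emit 'n', reset
Bit 4: prefix='1' -> emit 'n', reset
Bit 5: prefix='1' -> emit 'n', reset
Bit 6: prefix='1' -> emit 'n', reset
Bit 7: prefix='1' -> emit 'n', reset
Bit 8: prefix='1' -> emit 'n', reset
Bit 9: prefix='0' (no match yet)
Bit 10: prefix='00' -> emit 'g', reset
Bit 11: prefix='0' (no match yet)
Bit 12: prefix='01' (no match yet)
Bit 13: prefix='010' -> emit 'i', reset
Bit 14: prefix='0' (no match yet)
Bit 15: prefix='01' (no match yet)
Bit 16: prefix='010' -> emit 'i', reset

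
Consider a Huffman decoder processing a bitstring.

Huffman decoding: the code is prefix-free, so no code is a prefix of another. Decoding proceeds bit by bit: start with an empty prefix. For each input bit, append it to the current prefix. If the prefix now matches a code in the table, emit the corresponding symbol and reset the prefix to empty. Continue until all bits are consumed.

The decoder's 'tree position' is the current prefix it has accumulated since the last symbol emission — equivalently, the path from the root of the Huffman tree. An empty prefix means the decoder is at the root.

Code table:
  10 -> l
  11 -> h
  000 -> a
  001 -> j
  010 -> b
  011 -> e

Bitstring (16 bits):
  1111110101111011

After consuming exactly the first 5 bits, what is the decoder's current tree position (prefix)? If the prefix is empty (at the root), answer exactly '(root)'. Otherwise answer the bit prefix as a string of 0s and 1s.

Answer: 1

Derivation:
Bit 0: prefix='1' (no match yet)
Bit 1: prefix='11' -> emit 'h', reset
Bit 2: prefix='1' (no match yet)
Bit 3: prefix='11' -> emit 'h', reset
Bit 4: prefix='1' (no match yet)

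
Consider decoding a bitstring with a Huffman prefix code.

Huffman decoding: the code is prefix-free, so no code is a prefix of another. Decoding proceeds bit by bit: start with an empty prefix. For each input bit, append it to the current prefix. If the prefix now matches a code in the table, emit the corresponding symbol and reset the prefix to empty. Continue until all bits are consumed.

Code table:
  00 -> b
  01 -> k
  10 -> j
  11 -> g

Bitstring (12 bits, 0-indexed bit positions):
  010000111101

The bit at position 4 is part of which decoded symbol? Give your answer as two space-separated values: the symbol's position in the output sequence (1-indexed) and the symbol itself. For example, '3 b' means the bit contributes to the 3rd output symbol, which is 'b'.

Bit 0: prefix='0' (no match yet)
Bit 1: prefix='01' -> emit 'k', reset
Bit 2: prefix='0' (no match yet)
Bit 3: prefix='00' -> emit 'b', reset
Bit 4: prefix='0' (no match yet)
Bit 5: prefix='00' -> emit 'b', reset
Bit 6: prefix='1' (no match yet)
Bit 7: prefix='11' -> emit 'g', reset
Bit 8: prefix='1' (no match yet)

Answer: 3 b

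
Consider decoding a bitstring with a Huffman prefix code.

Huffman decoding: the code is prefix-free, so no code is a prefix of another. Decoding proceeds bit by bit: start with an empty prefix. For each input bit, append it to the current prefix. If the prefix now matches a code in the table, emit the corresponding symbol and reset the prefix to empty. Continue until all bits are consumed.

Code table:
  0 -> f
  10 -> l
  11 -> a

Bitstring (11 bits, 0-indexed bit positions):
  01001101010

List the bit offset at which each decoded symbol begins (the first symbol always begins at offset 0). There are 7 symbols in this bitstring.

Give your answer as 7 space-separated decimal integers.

Bit 0: prefix='0' -> emit 'f', reset
Bit 1: prefix='1' (no match yet)
Bit 2: prefix='10' -> emit 'l', reset
Bit 3: prefix='0' -> emit 'f', reset
Bit 4: prefix='1' (no match yet)
Bit 5: prefix='11' -> emit 'a', reset
Bit 6: prefix='0' -> emit 'f', reset
Bit 7: prefix='1' (no match yet)
Bit 8: prefix='10' -> emit 'l', reset
Bit 9: prefix='1' (no match yet)
Bit 10: prefix='10' -> emit 'l', reset

Answer: 0 1 3 4 6 7 9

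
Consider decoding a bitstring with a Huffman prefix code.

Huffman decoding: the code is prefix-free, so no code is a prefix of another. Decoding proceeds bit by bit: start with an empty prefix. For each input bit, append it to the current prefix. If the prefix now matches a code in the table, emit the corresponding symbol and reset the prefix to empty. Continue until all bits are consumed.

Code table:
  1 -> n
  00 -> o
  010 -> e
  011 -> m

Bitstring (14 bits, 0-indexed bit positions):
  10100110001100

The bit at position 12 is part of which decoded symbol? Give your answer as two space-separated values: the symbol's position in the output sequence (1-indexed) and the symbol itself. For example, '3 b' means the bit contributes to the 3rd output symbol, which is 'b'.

Bit 0: prefix='1' -> emit 'n', reset
Bit 1: prefix='0' (no match yet)
Bit 2: prefix='01' (no match yet)
Bit 3: prefix='010' -> emit 'e', reset
Bit 4: prefix='0' (no match yet)
Bit 5: prefix='01' (no match yet)
Bit 6: prefix='011' -> emit 'm', reset
Bit 7: prefix='0' (no match yet)
Bit 8: prefix='00' -> emit 'o', reset
Bit 9: prefix='0' (no match yet)
Bit 10: prefix='01' (no match yet)
Bit 11: prefix='011' -> emit 'm', reset
Bit 12: prefix='0' (no match yet)
Bit 13: prefix='00' -> emit 'o', reset

Answer: 6 o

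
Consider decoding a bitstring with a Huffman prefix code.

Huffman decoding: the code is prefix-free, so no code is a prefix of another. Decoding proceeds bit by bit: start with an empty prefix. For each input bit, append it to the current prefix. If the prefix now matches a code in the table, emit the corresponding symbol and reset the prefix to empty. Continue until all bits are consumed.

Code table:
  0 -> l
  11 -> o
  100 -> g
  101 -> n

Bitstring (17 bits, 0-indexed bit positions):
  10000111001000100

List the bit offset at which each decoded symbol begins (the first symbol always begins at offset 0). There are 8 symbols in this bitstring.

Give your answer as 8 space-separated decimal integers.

Answer: 0 3 4 5 7 10 13 14

Derivation:
Bit 0: prefix='1' (no match yet)
Bit 1: prefix='10' (no match yet)
Bit 2: prefix='100' -> emit 'g', reset
Bit 3: prefix='0' -> emit 'l', reset
Bit 4: prefix='0' -> emit 'l', reset
Bit 5: prefix='1' (no match yet)
Bit 6: prefix='11' -> emit 'o', reset
Bit 7: prefix='1' (no match yet)
Bit 8: prefix='10' (no match yet)
Bit 9: prefix='100' -> emit 'g', reset
Bit 10: prefix='1' (no match yet)
Bit 11: prefix='10' (no match yet)
Bit 12: prefix='100' -> emit 'g', reset
Bit 13: prefix='0' -> emit 'l', reset
Bit 14: prefix='1' (no match yet)
Bit 15: prefix='10' (no match yet)
Bit 16: prefix='100' -> emit 'g', reset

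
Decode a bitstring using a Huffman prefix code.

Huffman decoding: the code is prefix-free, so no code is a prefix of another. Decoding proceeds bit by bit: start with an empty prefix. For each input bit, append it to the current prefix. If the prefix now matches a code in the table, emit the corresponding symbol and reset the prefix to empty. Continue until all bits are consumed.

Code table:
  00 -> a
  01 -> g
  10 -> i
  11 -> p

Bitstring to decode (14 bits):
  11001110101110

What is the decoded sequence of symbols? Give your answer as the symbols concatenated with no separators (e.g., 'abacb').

Answer: papiipi

Derivation:
Bit 0: prefix='1' (no match yet)
Bit 1: prefix='11' -> emit 'p', reset
Bit 2: prefix='0' (no match yet)
Bit 3: prefix='00' -> emit 'a', reset
Bit 4: prefix='1' (no match yet)
Bit 5: prefix='11' -> emit 'p', reset
Bit 6: prefix='1' (no match yet)
Bit 7: prefix='10' -> emit 'i', reset
Bit 8: prefix='1' (no match yet)
Bit 9: prefix='10' -> emit 'i', reset
Bit 10: prefix='1' (no match yet)
Bit 11: prefix='11' -> emit 'p', reset
Bit 12: prefix='1' (no match yet)
Bit 13: prefix='10' -> emit 'i', reset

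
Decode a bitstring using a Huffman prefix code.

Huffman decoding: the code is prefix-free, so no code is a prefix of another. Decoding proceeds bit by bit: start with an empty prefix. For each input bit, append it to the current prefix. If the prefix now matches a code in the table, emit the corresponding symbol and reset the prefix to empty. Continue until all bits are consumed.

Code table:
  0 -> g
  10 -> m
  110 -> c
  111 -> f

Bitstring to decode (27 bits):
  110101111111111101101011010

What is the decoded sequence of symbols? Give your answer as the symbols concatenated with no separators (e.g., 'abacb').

Bit 0: prefix='1' (no match yet)
Bit 1: prefix='11' (no match yet)
Bit 2: prefix='110' -> emit 'c', reset
Bit 3: prefix='1' (no match yet)
Bit 4: prefix='10' -> emit 'm', reset
Bit 5: prefix='1' (no match yet)
Bit 6: prefix='11' (no match yet)
Bit 7: prefix='111' -> emit 'f', reset
Bit 8: prefix='1' (no match yet)
Bit 9: prefix='11' (no match yet)
Bit 10: prefix='111' -> emit 'f', reset
Bit 11: prefix='1' (no match yet)
Bit 12: prefix='11' (no match yet)
Bit 13: prefix='111' -> emit 'f', reset
Bit 14: prefix='1' (no match yet)
Bit 15: prefix='11' (no match yet)
Bit 16: prefix='110' -> emit 'c', reset
Bit 17: prefix='1' (no match yet)
Bit 18: prefix='11' (no match yet)
Bit 19: prefix='110' -> emit 'c', reset
Bit 20: prefix='1' (no match yet)
Bit 21: prefix='10' -> emit 'm', reset
Bit 22: prefix='1' (no match yet)
Bit 23: prefix='11' (no match yet)
Bit 24: prefix='110' -> emit 'c', reset
Bit 25: prefix='1' (no match yet)
Bit 26: prefix='10' -> emit 'm', reset

Answer: cmfffccmcm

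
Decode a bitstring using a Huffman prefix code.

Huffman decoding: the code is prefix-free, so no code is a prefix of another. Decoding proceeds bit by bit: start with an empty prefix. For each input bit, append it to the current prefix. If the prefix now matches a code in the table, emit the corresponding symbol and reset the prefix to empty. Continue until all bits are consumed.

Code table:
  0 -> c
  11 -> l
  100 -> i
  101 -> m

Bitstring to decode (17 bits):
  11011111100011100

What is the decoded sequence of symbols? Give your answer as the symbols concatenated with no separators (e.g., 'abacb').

Answer: lclllcccli

Derivation:
Bit 0: prefix='1' (no match yet)
Bit 1: prefix='11' -> emit 'l', reset
Bit 2: prefix='0' -> emit 'c', reset
Bit 3: prefix='1' (no match yet)
Bit 4: prefix='11' -> emit 'l', reset
Bit 5: prefix='1' (no match yet)
Bit 6: prefix='11' -> emit 'l', reset
Bit 7: prefix='1' (no match yet)
Bit 8: prefix='11' -> emit 'l', reset
Bit 9: prefix='0' -> emit 'c', reset
Bit 10: prefix='0' -> emit 'c', reset
Bit 11: prefix='0' -> emit 'c', reset
Bit 12: prefix='1' (no match yet)
Bit 13: prefix='11' -> emit 'l', reset
Bit 14: prefix='1' (no match yet)
Bit 15: prefix='10' (no match yet)
Bit 16: prefix='100' -> emit 'i', reset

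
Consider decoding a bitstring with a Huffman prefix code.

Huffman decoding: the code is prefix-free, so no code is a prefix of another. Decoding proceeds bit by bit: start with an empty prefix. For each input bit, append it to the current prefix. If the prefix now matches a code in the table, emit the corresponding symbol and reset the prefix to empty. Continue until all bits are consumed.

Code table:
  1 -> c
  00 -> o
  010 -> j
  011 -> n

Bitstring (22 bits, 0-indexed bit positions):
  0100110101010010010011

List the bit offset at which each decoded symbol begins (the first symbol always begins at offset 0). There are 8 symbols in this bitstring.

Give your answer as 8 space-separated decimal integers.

Bit 0: prefix='0' (no match yet)
Bit 1: prefix='01' (no match yet)
Bit 2: prefix='010' -> emit 'j', reset
Bit 3: prefix='0' (no match yet)
Bit 4: prefix='01' (no match yet)
Bit 5: prefix='011' -> emit 'n', reset
Bit 6: prefix='0' (no match yet)
Bit 7: prefix='01' (no match yet)
Bit 8: prefix='010' -> emit 'j', reset
Bit 9: prefix='1' -> emit 'c', reset
Bit 10: prefix='0' (no match yet)
Bit 11: prefix='01' (no match yet)
Bit 12: prefix='010' -> emit 'j', reset
Bit 13: prefix='0' (no match yet)
Bit 14: prefix='01' (no match yet)
Bit 15: prefix='010' -> emit 'j', reset
Bit 16: prefix='0' (no match yet)
Bit 17: prefix='01' (no match yet)
Bit 18: prefix='010' -> emit 'j', reset
Bit 19: prefix='0' (no match yet)
Bit 20: prefix='01' (no match yet)
Bit 21: prefix='011' -> emit 'n', reset

Answer: 0 3 6 9 10 13 16 19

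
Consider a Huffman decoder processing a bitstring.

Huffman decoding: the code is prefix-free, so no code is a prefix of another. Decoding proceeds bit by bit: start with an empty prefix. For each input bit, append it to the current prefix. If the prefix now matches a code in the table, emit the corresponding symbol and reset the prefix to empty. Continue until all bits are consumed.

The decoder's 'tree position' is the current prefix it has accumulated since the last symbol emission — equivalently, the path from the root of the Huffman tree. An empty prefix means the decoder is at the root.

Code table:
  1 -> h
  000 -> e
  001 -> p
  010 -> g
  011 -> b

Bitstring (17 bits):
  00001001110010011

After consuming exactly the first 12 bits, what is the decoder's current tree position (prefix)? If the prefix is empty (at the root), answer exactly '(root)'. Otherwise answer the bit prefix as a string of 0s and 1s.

Bit 0: prefix='0' (no match yet)
Bit 1: prefix='00' (no match yet)
Bit 2: prefix='000' -> emit 'e', reset
Bit 3: prefix='0' (no match yet)
Bit 4: prefix='01' (no match yet)
Bit 5: prefix='010' -> emit 'g', reset
Bit 6: prefix='0' (no match yet)
Bit 7: prefix='01' (no match yet)
Bit 8: prefix='011' -> emit 'b', reset
Bit 9: prefix='1' -> emit 'h', reset
Bit 10: prefix='0' (no match yet)
Bit 11: prefix='00' (no match yet)

Answer: 00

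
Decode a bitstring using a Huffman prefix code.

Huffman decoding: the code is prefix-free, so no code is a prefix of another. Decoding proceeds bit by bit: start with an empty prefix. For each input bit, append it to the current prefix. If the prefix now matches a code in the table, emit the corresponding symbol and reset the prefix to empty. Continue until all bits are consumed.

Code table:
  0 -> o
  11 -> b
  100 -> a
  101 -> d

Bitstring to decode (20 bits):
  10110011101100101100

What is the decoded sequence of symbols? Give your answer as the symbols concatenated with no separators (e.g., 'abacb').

Answer: dabdada

Derivation:
Bit 0: prefix='1' (no match yet)
Bit 1: prefix='10' (no match yet)
Bit 2: prefix='101' -> emit 'd', reset
Bit 3: prefix='1' (no match yet)
Bit 4: prefix='10' (no match yet)
Bit 5: prefix='100' -> emit 'a', reset
Bit 6: prefix='1' (no match yet)
Bit 7: prefix='11' -> emit 'b', reset
Bit 8: prefix='1' (no match yet)
Bit 9: prefix='10' (no match yet)
Bit 10: prefix='101' -> emit 'd', reset
Bit 11: prefix='1' (no match yet)
Bit 12: prefix='10' (no match yet)
Bit 13: prefix='100' -> emit 'a', reset
Bit 14: prefix='1' (no match yet)
Bit 15: prefix='10' (no match yet)
Bit 16: prefix='101' -> emit 'd', reset
Bit 17: prefix='1' (no match yet)
Bit 18: prefix='10' (no match yet)
Bit 19: prefix='100' -> emit 'a', reset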